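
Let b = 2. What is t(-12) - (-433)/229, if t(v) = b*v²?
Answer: 66385/229 ≈ 289.89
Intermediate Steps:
t(v) = 2*v²
t(-12) - (-433)/229 = 2*(-12)² - (-433)/229 = 2*144 - (-433)/229 = 288 - 1*(-433/229) = 288 + 433/229 = 66385/229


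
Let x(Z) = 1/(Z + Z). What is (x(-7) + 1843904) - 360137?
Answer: 20772737/14 ≈ 1.4838e+6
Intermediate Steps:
x(Z) = 1/(2*Z)
(x(-7) + 1843904) - 360137 = ((½)/(-7) + 1843904) - 360137 = ((½)*(-⅐) + 1843904) - 360137 = (-1/14 + 1843904) - 360137 = 25814655/14 - 360137 = 20772737/14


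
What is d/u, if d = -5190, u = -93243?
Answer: 1730/31081 ≈ 0.055661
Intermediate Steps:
d/u = -5190/(-93243) = -5190*(-1/93243) = 1730/31081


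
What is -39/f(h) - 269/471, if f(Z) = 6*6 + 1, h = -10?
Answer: -28322/17427 ≈ -1.6252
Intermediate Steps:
f(Z) = 37 (f(Z) = 36 + 1 = 37)
-39/f(h) - 269/471 = -39/37 - 269/471 = -28322/17427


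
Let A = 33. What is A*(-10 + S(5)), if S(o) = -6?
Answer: -528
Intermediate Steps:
A*(-10 + S(5)) = 33*(-10 - 6) = 33*(-16) = -528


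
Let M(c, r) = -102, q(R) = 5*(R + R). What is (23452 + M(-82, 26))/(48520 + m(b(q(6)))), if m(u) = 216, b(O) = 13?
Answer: 11675/24368 ≈ 0.47911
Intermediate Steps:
q(R) = 10*R (q(R) = 5*(2*R) = 10*R)
(23452 + M(-82, 26))/(48520 + m(b(q(6)))) = (23452 - 102)/(48520 + 216) = 23350/48736 = 23350*(1/48736) = 11675/24368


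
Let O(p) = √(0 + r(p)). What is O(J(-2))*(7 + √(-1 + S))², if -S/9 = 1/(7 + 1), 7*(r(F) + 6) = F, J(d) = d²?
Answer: -√2261 + 375*I*√266/56 ≈ -47.55 + 109.22*I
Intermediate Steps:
r(F) = -6 + F/7
S = -9/8 (S = -9/(7 + 1) = -9/8 ≈ -1.1250)
O(p) = √(-6 + p/7) (O(p) = √(0 + (-6 + p/7)) = √(-6 + p/7))
O(J(-2))*(7 + √(-1 + S))² = (√(-294 + 7*(-2)²)/7)*(7 + √(-1 - 9/8))² = (√(-294 + 7*4)/7)*(7 + √(-17/8))² = (√(-294 + 28)/7)*(7 + I*√34/4)² = (√(-266)/7)*(7 + I*√34/4)² = ((I*√266)/7)*(7 + I*√34/4)² = (I*√266/7)*(7 + I*√34/4)² = I*√266*(7 + I*√34/4)²/7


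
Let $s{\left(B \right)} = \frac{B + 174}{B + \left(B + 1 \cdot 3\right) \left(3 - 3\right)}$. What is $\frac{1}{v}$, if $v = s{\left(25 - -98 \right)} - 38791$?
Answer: $- \frac{41}{1590332} \approx -2.5781 \cdot 10^{-5}$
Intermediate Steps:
$s{\left(B \right)} = \frac{174 + B}{B}$ ($s{\left(B \right)} = \frac{174 + B}{B + \left(B + 3\right) 0} = \frac{174 + B}{B + \left(3 + B\right) 0} = \frac{174 + B}{B + 0} = \frac{174 + B}{B}$)
$v = - \frac{1590332}{41}$ ($v = \frac{174 + \left(25 - -98\right)}{25 - -98} - 38791 = \frac{174 + \left(25 + 98\right)}{25 + 98} - 38791 = \frac{174 + 123}{123} - 38791 = \frac{1}{123} \cdot 297 - 38791 = \frac{99}{41} - 38791 = - \frac{1590332}{41} \approx -38789.0$)
$\frac{1}{v} = \frac{1}{- \frac{1590332}{41}} = - \frac{41}{1590332}$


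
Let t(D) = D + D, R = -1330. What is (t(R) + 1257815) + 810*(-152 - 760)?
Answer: 516435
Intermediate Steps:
t(D) = 2*D
(t(R) + 1257815) + 810*(-152 - 760) = (2*(-1330) + 1257815) + 810*(-152 - 760) = (-2660 + 1257815) + 810*(-912) = 1255155 - 738720 = 516435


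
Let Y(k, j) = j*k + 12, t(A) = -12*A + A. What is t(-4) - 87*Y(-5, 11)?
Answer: 3785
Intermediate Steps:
t(A) = -11*A
Y(k, j) = 12 + j*k
t(-4) - 87*Y(-5, 11) = -11*(-4) - 87*(12 + 11*(-5)) = 44 - 87*(12 - 55) = 44 - 87*(-43) = 44 + 3741 = 3785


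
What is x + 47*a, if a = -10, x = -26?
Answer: -496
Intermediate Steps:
x + 47*a = -26 + 47*(-10) = -26 - 470 = -496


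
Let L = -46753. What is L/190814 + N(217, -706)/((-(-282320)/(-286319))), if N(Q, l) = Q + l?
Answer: 13351333557857/26935304240 ≈ 495.68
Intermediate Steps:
L/190814 + N(217, -706)/((-(-282320)/(-286319))) = -46753/190814 + (217 - 706)/((-(-282320)/(-286319))) = -46753*1/190814 - 489/((-(-282320)*(-1)/286319)) = -46753/190814 - 489/((-1*282320/286319)) = -46753/190814 - 489/(-282320/286319) = -46753/190814 - 489*(-286319/282320) = -46753/190814 + 140009991/282320 = 13351333557857/26935304240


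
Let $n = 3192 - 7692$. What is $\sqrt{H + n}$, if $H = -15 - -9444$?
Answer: $\sqrt{4929} \approx 70.207$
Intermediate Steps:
$n = -4500$ ($n = 3192 - 7692 = -4500$)
$H = 9429$ ($H = -15 + 9444 = 9429$)
$\sqrt{H + n} = \sqrt{9429 - 4500} = \sqrt{4929}$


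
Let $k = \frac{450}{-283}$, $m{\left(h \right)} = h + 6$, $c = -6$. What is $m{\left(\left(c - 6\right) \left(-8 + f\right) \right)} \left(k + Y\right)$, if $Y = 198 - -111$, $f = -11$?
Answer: $\frac{20357298}{283} \approx 71934.0$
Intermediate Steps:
$Y = 309$ ($Y = 198 + 111 = 309$)
$m{\left(h \right)} = 6 + h$
$k = - \frac{450}{283}$ ($k = 450 \left(- \frac{1}{283}\right) = - \frac{450}{283} \approx -1.5901$)
$m{\left(\left(c - 6\right) \left(-8 + f\right) \right)} \left(k + Y\right) = \left(6 + \left(-6 - 6\right) \left(-8 - 11\right)\right) \left(- \frac{450}{283} + 309\right) = \left(6 - -228\right) \frac{86997}{283} = \left(6 + 228\right) \frac{86997}{283} = 234 \cdot \frac{86997}{283} = \frac{20357298}{283}$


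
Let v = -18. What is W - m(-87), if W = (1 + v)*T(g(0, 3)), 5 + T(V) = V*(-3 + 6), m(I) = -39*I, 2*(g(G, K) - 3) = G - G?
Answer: -3461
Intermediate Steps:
g(G, K) = 3 (g(G, K) = 3 + (G - G)/2 = 3 + (1/2)*0 = 3 + 0 = 3)
T(V) = -5 + 3*V (T(V) = -5 + V*(-3 + 6) = -5 + V*3 = -5 + 3*V)
W = -68 (W = (1 - 18)*(-5 + 3*3) = -17*(-5 + 9) = -17*4 = -68)
W - m(-87) = -68 - (-39)*(-87) = -68 - 1*3393 = -68 - 3393 = -3461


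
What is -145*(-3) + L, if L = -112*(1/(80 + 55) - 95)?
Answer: 1495013/135 ≈ 11074.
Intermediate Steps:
L = 1436288/135 (L = -112*(1/135 - 95) = -112*(-12824/135) = 1436288/135 ≈ 10639.)
-145*(-3) + L = -145*(-3) + 1436288/135 = 435 + 1436288/135 = 1495013/135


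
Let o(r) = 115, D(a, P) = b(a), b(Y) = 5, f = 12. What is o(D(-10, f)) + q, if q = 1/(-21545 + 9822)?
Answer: 1348144/11723 ≈ 115.00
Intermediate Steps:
D(a, P) = 5
q = -1/11723 (q = 1/(-11723) = -1/11723 ≈ -8.5302e-5)
o(D(-10, f)) + q = 115 - 1/11723 = 1348144/11723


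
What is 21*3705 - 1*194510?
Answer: -116705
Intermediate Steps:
21*3705 - 1*194510 = 77805 - 194510 = -116705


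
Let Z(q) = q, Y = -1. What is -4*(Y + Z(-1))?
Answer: 8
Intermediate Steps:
-4*(Y + Z(-1)) = -4*(-1 - 1) = -4*(-2) = 8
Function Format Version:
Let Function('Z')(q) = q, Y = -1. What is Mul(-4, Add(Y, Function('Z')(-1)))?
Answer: 8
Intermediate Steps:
Mul(-4, Add(Y, Function('Z')(-1))) = Mul(-4, Add(-1, -1)) = Mul(-4, -2) = 8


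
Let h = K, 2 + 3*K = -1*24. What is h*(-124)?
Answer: 3224/3 ≈ 1074.7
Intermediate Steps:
K = -26/3 (K = -⅔ + (-1*24)/3 = -⅔ + (⅓)*(-24) = -⅔ - 8 = -26/3 ≈ -8.6667)
h = -26/3 ≈ -8.6667
h*(-124) = -26/3*(-124) = 3224/3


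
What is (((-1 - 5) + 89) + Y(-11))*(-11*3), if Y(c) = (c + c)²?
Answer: -18711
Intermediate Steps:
Y(c) = 4*c² (Y(c) = (2*c)² = 4*c²)
(((-1 - 5) + 89) + Y(-11))*(-11*3) = (((-1 - 5) + 89) + 4*(-11)²)*(-11*3) = ((-6 + 89) + 4*121)*(-33) = (83 + 484)*(-33) = 567*(-33) = -18711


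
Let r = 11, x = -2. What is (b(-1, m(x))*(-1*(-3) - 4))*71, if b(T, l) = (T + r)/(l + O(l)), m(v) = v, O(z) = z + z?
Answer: 355/3 ≈ 118.33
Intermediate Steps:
O(z) = 2*z
b(T, l) = (11 + T)/(3*l) (b(T, l) = (T + 11)/(l + 2*l) = (11 + T)/((3*l)) = (11 + T)*(1/(3*l)) = (11 + T)/(3*l))
(b(-1, m(x))*(-1*(-3) - 4))*71 = (((1/3)*(11 - 1)/(-2))*(-1*(-3) - 4))*71 = (((1/3)*(-1/2)*10)*(3 - 4))*71 = -5/3*(-1)*71 = (5/3)*71 = 355/3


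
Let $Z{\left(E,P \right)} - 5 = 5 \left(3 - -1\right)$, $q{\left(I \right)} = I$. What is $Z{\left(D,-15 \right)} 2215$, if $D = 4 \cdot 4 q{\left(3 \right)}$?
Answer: $55375$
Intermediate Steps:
$D = 48$ ($D = 4 \cdot 4 \cdot 3 = 16 \cdot 3 = 48$)
$Z{\left(E,P \right)} = 25$ ($Z{\left(E,P \right)} = 5 + 5 \left(3 - -1\right) = 5 + 5 \left(3 + 1\right) = 5 + 5 \cdot 4 = 5 + 20 = 25$)
$Z{\left(D,-15 \right)} 2215 = 25 \cdot 2215 = 55375$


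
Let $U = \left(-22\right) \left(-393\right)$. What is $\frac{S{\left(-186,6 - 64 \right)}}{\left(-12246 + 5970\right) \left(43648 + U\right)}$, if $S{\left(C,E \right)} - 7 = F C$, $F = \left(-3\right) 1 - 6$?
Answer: $- \frac{1681}{328197144} \approx -5.1219 \cdot 10^{-6}$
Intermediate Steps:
$U = 8646$
$F = -9$ ($F = -3 - 6 = -9$)
$S{\left(C,E \right)} = 7 - 9 C$
$\frac{S{\left(-186,6 - 64 \right)}}{\left(-12246 + 5970\right) \left(43648 + U\right)} = \frac{7 - -1674}{\left(-12246 + 5970\right) \left(43648 + 8646\right)} = \frac{7 + 1674}{\left(-6276\right) 52294} = \frac{1681}{-328197144} = 1681 \left(- \frac{1}{328197144}\right) = - \frac{1681}{328197144}$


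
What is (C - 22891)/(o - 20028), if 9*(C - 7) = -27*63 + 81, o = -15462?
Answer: 3844/5915 ≈ 0.64987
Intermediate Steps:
C = -173 (C = 7 + (-27*63 + 81)/9 = 7 + (-1701 + 81)/9 = 7 + (⅑)*(-1620) = 7 - 180 = -173)
(C - 22891)/(o - 20028) = (-173 - 22891)/(-15462 - 20028) = -23064/(-35490) = -23064*(-1/35490) = 3844/5915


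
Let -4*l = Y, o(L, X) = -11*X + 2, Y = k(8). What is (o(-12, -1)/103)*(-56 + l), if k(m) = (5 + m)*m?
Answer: -1066/103 ≈ -10.350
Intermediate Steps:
k(m) = m*(5 + m)
Y = 104 (Y = 8*(5 + 8) = 8*13 = 104)
o(L, X) = 2 - 11*X
l = -26 (l = -¼*104 = -26)
(o(-12, -1)/103)*(-56 + l) = ((2 - 11*(-1))/103)*(-56 - 26) = ((2 + 11)*(1/103))*(-82) = (13*(1/103))*(-82) = (13/103)*(-82) = -1066/103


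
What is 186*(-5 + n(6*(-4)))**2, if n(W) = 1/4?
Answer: 33573/8 ≈ 4196.6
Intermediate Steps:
n(W) = 1/4
186*(-5 + n(6*(-4)))**2 = 186*(-5 + 1/4)**2 = 186*(-19/4)**2 = 186*(361/16) = 33573/8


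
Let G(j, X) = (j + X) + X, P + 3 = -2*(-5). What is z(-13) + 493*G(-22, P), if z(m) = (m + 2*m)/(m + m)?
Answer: -7885/2 ≈ -3942.5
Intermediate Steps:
P = 7 (P = -3 - 2*(-5) = -3 + 10 = 7)
G(j, X) = j + 2*X (G(j, X) = (X + j) + X = j + 2*X)
z(m) = 3/2 (z(m) = (3*m)/((2*m)) = (3*m)*(1/(2*m)) = 3/2)
z(-13) + 493*G(-22, P) = 3/2 + 493*(-22 + 2*7) = 3/2 + 493*(-22 + 14) = 3/2 + 493*(-8) = 3/2 - 3944 = -7885/2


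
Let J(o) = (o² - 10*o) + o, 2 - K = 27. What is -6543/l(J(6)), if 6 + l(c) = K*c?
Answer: -2181/148 ≈ -14.736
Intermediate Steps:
K = -25 (K = 2 - 1*27 = 2 - 27 = -25)
J(o) = o² - 9*o
l(c) = -6 - 25*c
-6543/l(J(6)) = -6543/(-6 - 150*(-9 + 6)) = -6543/(-6 - 150*(-3)) = -6543/(-6 - 25*(-18)) = -6543/(-6 + 450) = -6543/444 = -6543*1/444 = -2181/148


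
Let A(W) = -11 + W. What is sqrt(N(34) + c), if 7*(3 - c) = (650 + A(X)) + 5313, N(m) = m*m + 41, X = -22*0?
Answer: 12*sqrt(119)/7 ≈ 18.701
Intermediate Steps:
X = 0
N(m) = 41 + m**2 (N(m) = m**2 + 41 = 41 + m**2)
c = -5931/7 (c = 3 - ((650 + (-11 + 0)) + 5313)/7 = 3 - ((650 - 11) + 5313)/7 = 3 - (639 + 5313)/7 = 3 - 1/7*5952 = 3 - 5952/7 = -5931/7 ≈ -847.29)
sqrt(N(34) + c) = sqrt((41 + 34**2) - 5931/7) = sqrt((41 + 1156) - 5931/7) = sqrt(1197 - 5931/7) = sqrt(2448/7) = 12*sqrt(119)/7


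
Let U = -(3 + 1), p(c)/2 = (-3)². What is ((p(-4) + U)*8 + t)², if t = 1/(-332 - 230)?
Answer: 3961821249/315844 ≈ 12544.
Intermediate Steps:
p(c) = 18 (p(c) = 2*(-3)² = 2*9 = 18)
U = -4 (U = -1*4 = -4)
t = -1/562 (t = 1/(-562) = -1/562 ≈ -0.0017794)
((p(-4) + U)*8 + t)² = ((18 - 4)*8 - 1/562)² = (14*8 - 1/562)² = (112 - 1/562)² = (62943/562)² = 3961821249/315844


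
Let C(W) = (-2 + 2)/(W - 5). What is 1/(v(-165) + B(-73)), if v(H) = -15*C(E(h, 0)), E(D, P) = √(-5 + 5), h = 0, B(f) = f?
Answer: -1/73 ≈ -0.013699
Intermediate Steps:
E(D, P) = 0 (E(D, P) = √0 = 0)
C(W) = 0 (C(W) = 0/(-5 + W) = 0)
v(H) = 0 (v(H) = -15*0 = 0)
1/(v(-165) + B(-73)) = 1/(0 - 73) = 1/(-73) = -1/73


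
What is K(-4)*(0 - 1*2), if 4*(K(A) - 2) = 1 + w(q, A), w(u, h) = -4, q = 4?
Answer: -5/2 ≈ -2.5000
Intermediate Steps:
K(A) = 5/4 (K(A) = 2 + (1 - 4)/4 = 2 + (¼)*(-3) = 2 - ¾ = 5/4)
K(-4)*(0 - 1*2) = 5*(0 - 1*2)/4 = 5*(0 - 2)/4 = (5/4)*(-2) = -5/2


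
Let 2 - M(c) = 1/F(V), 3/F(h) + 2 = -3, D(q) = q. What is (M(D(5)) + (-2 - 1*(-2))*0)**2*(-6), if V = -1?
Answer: -242/3 ≈ -80.667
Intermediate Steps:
F(h) = -3/5 (F(h) = 3/(-2 - 3) = 3/(-5) = 3*(-1/5) = -3/5)
M(c) = 11/3 (M(c) = 2 - 1/(-3/5) = 2 - 1*(-5/3) = 2 + 5/3 = 11/3)
(M(D(5)) + (-2 - 1*(-2))*0)**2*(-6) = (11/3 + (-2 - 1*(-2))*0)**2*(-6) = (11/3 + (-2 + 2)*0)**2*(-6) = (11/3 + 0*0)**2*(-6) = (11/3 + 0)**2*(-6) = (11/3)**2*(-6) = (121/9)*(-6) = -242/3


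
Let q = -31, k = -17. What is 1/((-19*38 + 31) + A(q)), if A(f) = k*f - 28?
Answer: -1/192 ≈ -0.0052083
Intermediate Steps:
A(f) = -28 - 17*f (A(f) = -17*f - 28 = -28 - 17*f)
1/((-19*38 + 31) + A(q)) = 1/((-19*38 + 31) + (-28 - 17*(-31))) = 1/((-722 + 31) + (-28 + 527)) = 1/(-691 + 499) = 1/(-192) = -1/192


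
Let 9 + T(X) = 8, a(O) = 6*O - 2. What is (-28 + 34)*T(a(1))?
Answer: -6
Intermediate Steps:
a(O) = -2 + 6*O
T(X) = -1 (T(X) = -9 + 8 = -1)
(-28 + 34)*T(a(1)) = (-28 + 34)*(-1) = 6*(-1) = -6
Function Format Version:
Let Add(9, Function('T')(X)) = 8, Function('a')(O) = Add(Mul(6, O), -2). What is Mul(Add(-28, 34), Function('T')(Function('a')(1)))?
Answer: -6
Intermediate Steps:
Function('a')(O) = Add(-2, Mul(6, O))
Function('T')(X) = -1 (Function('T')(X) = Add(-9, 8) = -1)
Mul(Add(-28, 34), Function('T')(Function('a')(1))) = Mul(Add(-28, 34), -1) = Mul(6, -1) = -6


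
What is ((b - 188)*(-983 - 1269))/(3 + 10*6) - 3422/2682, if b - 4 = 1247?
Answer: -356699501/9387 ≈ -37999.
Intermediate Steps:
b = 1251 (b = 4 + 1247 = 1251)
((b - 188)*(-983 - 1269))/(3 + 10*6) - 3422/2682 = ((1251 - 188)*(-983 - 1269))/(3 + 10*6) - 3422/2682 = (1063*(-2252))/(3 + 60) - 3422*1/2682 = -2393876/63 - 1711/1341 = -356699501/9387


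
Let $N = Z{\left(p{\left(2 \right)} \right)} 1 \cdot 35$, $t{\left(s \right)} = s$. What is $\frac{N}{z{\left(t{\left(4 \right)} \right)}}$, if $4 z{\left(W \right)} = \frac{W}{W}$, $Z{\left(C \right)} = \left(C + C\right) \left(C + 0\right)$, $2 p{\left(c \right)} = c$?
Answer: $280$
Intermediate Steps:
$p{\left(c \right)} = \frac{c}{2}$
$Z{\left(C \right)} = 2 C^{2}$ ($Z{\left(C \right)} = 2 C C = 2 C^{2}$)
$z{\left(W \right)} = \frac{1}{4}$ ($z{\left(W \right)} = \frac{W \frac{1}{W}}{4} = \frac{1}{4} \cdot 1 = \frac{1}{4}$)
$N = 70$ ($N = 2 \left(\frac{1}{2} \cdot 2\right)^{2} \cdot 1 \cdot 35 = 2 \cdot 1^{2} \cdot 1 \cdot 35 = 2 \cdot 1 \cdot 1 \cdot 35 = 2 \cdot 1 \cdot 35 = 2 \cdot 35 = 70$)
$\frac{N}{z{\left(t{\left(4 \right)} \right)}} = 70 \frac{1}{\frac{1}{4}} = 70 \cdot 4 = 280$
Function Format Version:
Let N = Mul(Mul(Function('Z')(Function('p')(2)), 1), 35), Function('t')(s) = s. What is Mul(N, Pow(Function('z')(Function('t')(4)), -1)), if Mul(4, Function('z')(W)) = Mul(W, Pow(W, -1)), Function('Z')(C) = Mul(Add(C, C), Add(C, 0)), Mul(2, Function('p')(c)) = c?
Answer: 280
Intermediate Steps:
Function('p')(c) = Mul(Rational(1, 2), c)
Function('Z')(C) = Mul(2, Pow(C, 2)) (Function('Z')(C) = Mul(Mul(2, C), C) = Mul(2, Pow(C, 2)))
Function('z')(W) = Rational(1, 4) (Function('z')(W) = Mul(Rational(1, 4), Mul(W, Pow(W, -1))) = Mul(Rational(1, 4), 1) = Rational(1, 4))
N = 70 (N = Mul(Mul(Mul(2, Pow(Mul(Rational(1, 2), 2), 2)), 1), 35) = Mul(Mul(Mul(2, Pow(1, 2)), 1), 35) = Mul(Mul(Mul(2, 1), 1), 35) = Mul(Mul(2, 1), 35) = Mul(2, 35) = 70)
Mul(N, Pow(Function('z')(Function('t')(4)), -1)) = Mul(70, Pow(Rational(1, 4), -1)) = Mul(70, 4) = 280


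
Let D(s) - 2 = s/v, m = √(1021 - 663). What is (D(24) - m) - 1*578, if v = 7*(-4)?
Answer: -4038/7 - √358 ≈ -595.78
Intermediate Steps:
m = √358 ≈ 18.921
v = -28
D(s) = 2 - s/28 (D(s) = 2 + s/(-28) = 2 + s*(-1/28) = 2 - s/28)
(D(24) - m) - 1*578 = ((2 - 1/28*24) - √358) - 1*578 = ((2 - 6/7) - √358) - 578 = (8/7 - √358) - 578 = -4038/7 - √358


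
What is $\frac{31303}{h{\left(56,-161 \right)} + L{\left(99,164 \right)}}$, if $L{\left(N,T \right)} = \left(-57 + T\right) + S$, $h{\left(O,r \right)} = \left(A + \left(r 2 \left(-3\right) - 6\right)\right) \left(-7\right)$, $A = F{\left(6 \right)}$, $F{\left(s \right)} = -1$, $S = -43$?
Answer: $- \frac{31303}{6649} \approx -4.7079$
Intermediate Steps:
$A = -1$
$h{\left(O,r \right)} = 49 + 42 r$ ($h{\left(O,r \right)} = \left(-1 + \left(r 2 \left(-3\right) - 6\right)\right) \left(-7\right) = \left(-1 + \left(2 r \left(-3\right) - 6\right)\right) \left(-7\right) = \left(-1 - \left(6 + 6 r\right)\right) \left(-7\right) = \left(-7 - 6 r\right) \left(-7\right) = 49 + 42 r$)
$L{\left(N,T \right)} = -100 + T$ ($L{\left(N,T \right)} = \left(-57 + T\right) - 43 = -100 + T$)
$\frac{31303}{h{\left(56,-161 \right)} + L{\left(99,164 \right)}} = \frac{31303}{\left(49 + 42 \left(-161\right)\right) + \left(-100 + 164\right)} = \frac{31303}{\left(49 - 6762\right) + 64} = \frac{31303}{-6713 + 64} = \frac{31303}{-6649} = 31303 \left(- \frac{1}{6649}\right) = - \frac{31303}{6649}$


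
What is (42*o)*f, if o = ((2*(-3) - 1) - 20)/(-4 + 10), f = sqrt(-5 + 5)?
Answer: 0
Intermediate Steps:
f = 0 (f = sqrt(0) = 0)
o = -9/2 (o = ((-6 - 1) - 20)/6 = (-7 - 20)*(1/6) = -27*1/6 = -9/2 ≈ -4.5000)
(42*o)*f = (42*(-9/2))*0 = -189*0 = 0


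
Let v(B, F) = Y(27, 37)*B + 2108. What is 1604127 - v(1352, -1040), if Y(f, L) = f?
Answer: 1565515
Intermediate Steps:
v(B, F) = 2108 + 27*B (v(B, F) = 27*B + 2108 = 2108 + 27*B)
1604127 - v(1352, -1040) = 1604127 - (2108 + 27*1352) = 1604127 - (2108 + 36504) = 1604127 - 1*38612 = 1604127 - 38612 = 1565515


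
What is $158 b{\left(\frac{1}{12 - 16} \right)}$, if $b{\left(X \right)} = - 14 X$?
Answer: $553$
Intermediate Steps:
$158 b{\left(\frac{1}{12 - 16} \right)} = 158 \left(- \frac{14}{12 - 16}\right) = 158 \left(- \frac{14}{-4}\right) = 158 \left(\left(-14\right) \left(- \frac{1}{4}\right)\right) = 158 \cdot \frac{7}{2} = 553$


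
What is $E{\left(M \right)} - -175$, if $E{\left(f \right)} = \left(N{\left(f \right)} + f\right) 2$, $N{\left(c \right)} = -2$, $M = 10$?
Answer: $191$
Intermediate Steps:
$E{\left(f \right)} = -4 + 2 f$ ($E{\left(f \right)} = \left(-2 + f\right) 2 = -4 + 2 f$)
$E{\left(M \right)} - -175 = \left(-4 + 2 \cdot 10\right) - -175 = \left(-4 + 20\right) + 175 = 16 + 175 = 191$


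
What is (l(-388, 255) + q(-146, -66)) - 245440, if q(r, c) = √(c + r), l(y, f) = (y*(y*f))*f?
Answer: 9788878160 + 2*I*√53 ≈ 9.7889e+9 + 14.56*I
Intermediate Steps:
l(y, f) = f²*y² (l(y, f) = (y*(f*y))*f = (f*y²)*f = f²*y²)
(l(-388, 255) + q(-146, -66)) - 245440 = (255²*(-388)² + √(-66 - 146)) - 245440 = (65025*150544 + √(-212)) - 245440 = (9789123600 + 2*I*√53) - 245440 = 9788878160 + 2*I*√53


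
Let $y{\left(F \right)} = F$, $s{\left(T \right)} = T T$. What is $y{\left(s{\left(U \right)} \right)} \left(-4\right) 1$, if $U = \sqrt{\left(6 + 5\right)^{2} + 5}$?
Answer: $-504$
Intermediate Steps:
$U = 3 \sqrt{14}$ ($U = \sqrt{11^{2} + 5} = \sqrt{121 + 5} = \sqrt{126} = 3 \sqrt{14} \approx 11.225$)
$s{\left(T \right)} = T^{2}$
$y{\left(s{\left(U \right)} \right)} \left(-4\right) 1 = \left(3 \sqrt{14}\right)^{2} \left(-4\right) 1 = 126 \left(-4\right) 1 = \left(-504\right) 1 = -504$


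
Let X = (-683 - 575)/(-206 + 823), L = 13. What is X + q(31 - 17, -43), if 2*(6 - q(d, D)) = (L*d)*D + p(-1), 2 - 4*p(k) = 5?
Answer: 19335971/4936 ≈ 3917.3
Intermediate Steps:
p(k) = -¾ (p(k) = ½ - ¼*5 = ½ - 5/4 = -¾)
q(d, D) = 51/8 - 13*D*d/2 (q(d, D) = 6 - ((13*d)*D - ¾)/2 = 6 - (13*D*d - ¾)/2 = 6 - (-¾ + 13*D*d)/2 = 6 + (3/8 - 13*D*d/2) = 51/8 - 13*D*d/2)
X = -1258/617 ≈ -2.0389
X + q(31 - 17, -43) = -1258/617 + (51/8 - 13/2*(-43)*(31 - 17)) = -1258/617 + (51/8 - 13/2*(-43)*14) = -1258/617 + (51/8 + 3913) = -1258/617 + 31355/8 = 19335971/4936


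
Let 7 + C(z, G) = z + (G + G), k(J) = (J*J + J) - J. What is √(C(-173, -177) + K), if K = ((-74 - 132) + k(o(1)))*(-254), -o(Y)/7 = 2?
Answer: √2006 ≈ 44.788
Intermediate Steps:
o(Y) = -14 (o(Y) = -7*2 = -14)
k(J) = J² (k(J) = (J² + J) - J = (J + J²) - J = J²)
C(z, G) = -7 + z + 2*G (C(z, G) = -7 + (z + (G + G)) = -7 + (z + 2*G) = -7 + z + 2*G)
K = 2540 (K = ((-74 - 132) + (-14)²)*(-254) = (-206 + 196)*(-254) = -10*(-254) = 2540)
√(C(-173, -177) + K) = √((-7 - 173 + 2*(-177)) + 2540) = √((-7 - 173 - 354) + 2540) = √(-534 + 2540) = √2006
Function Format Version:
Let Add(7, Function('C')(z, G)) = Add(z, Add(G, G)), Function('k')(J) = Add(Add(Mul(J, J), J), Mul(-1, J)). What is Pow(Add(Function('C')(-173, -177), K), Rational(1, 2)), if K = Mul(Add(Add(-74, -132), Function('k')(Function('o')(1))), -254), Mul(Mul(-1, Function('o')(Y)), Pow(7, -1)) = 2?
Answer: Pow(2006, Rational(1, 2)) ≈ 44.788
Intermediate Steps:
Function('o')(Y) = -14 (Function('o')(Y) = Mul(-7, 2) = -14)
Function('k')(J) = Pow(J, 2) (Function('k')(J) = Add(Add(Pow(J, 2), J), Mul(-1, J)) = Add(Add(J, Pow(J, 2)), Mul(-1, J)) = Pow(J, 2))
Function('C')(z, G) = Add(-7, z, Mul(2, G)) (Function('C')(z, G) = Add(-7, Add(z, Add(G, G))) = Add(-7, Add(z, Mul(2, G))) = Add(-7, z, Mul(2, G)))
K = 2540 (K = Mul(Add(Add(-74, -132), Pow(-14, 2)), -254) = Mul(Add(-206, 196), -254) = Mul(-10, -254) = 2540)
Pow(Add(Function('C')(-173, -177), K), Rational(1, 2)) = Pow(Add(Add(-7, -173, Mul(2, -177)), 2540), Rational(1, 2)) = Pow(Add(Add(-7, -173, -354), 2540), Rational(1, 2)) = Pow(Add(-534, 2540), Rational(1, 2)) = Pow(2006, Rational(1, 2))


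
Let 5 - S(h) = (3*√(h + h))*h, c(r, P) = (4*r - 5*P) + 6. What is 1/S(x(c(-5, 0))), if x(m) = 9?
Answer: -5/13097 - 81*√2/13097 ≈ -0.0091281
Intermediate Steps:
c(r, P) = 6 - 5*P + 4*r (c(r, P) = (-5*P + 4*r) + 6 = 6 - 5*P + 4*r)
S(h) = 5 - 3*√2*h^(3/2) (S(h) = 5 - 3*√(h + h)*h = 5 - 3*√(2*h)*h = 5 - 3*(√2*√h)*h = 5 - 3*√2*√h*h = 5 - 3*√2*h^(3/2))
1/S(x(c(-5, 0))) = 1/(5 - 3*√2*9^(3/2)) = 1/(5 - 3*√2*27) = 1/(5 - 81*√2)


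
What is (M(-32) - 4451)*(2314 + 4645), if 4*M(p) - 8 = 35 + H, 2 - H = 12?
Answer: -123668389/4 ≈ -3.0917e+7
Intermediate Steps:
H = -10 (H = 2 - 1*12 = 2 - 12 = -10)
M(p) = 33/4 (M(p) = 2 + (35 - 10)/4 = 2 + (¼)*25 = 2 + 25/4 = 33/4)
(M(-32) - 4451)*(2314 + 4645) = (33/4 - 4451)*(2314 + 4645) = -17771/4*6959 = -123668389/4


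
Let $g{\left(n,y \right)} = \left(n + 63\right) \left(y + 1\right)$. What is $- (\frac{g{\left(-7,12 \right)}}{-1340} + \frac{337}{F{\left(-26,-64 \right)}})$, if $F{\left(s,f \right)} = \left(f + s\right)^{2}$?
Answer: $\frac{272261}{542700} \approx 0.50168$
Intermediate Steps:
$g{\left(n,y \right)} = \left(1 + y\right) \left(63 + n\right)$ ($g{\left(n,y \right)} = \left(63 + n\right) \left(1 + y\right) = \left(1 + y\right) \left(63 + n\right)$)
$- (\frac{g{\left(-7,12 \right)}}{-1340} + \frac{337}{F{\left(-26,-64 \right)}}) = - (\frac{63 - 7 + 63 \cdot 12 - 84}{-1340} + \frac{337}{\left(-64 - 26\right)^{2}}) = - (\left(63 - 7 + 756 - 84\right) \left(- \frac{1}{1340}\right) + \frac{337}{\left(-90\right)^{2}}) = - (728 \left(- \frac{1}{1340}\right) + \frac{337}{8100}) = - (- \frac{182}{335} + 337 \cdot \frac{1}{8100}) = - (- \frac{182}{335} + \frac{337}{8100}) = \left(-1\right) \left(- \frac{272261}{542700}\right) = \frac{272261}{542700}$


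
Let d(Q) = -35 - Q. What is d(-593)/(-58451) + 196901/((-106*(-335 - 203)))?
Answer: 11477238727/3333343628 ≈ 3.4432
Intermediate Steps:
d(-593)/(-58451) + 196901/((-106*(-335 - 203))) = (-35 - 1*(-593))/(-58451) + 196901/((-106*(-335 - 203))) = (-35 + 593)*(-1/58451) + 196901/((-106*(-538))) = 558*(-1/58451) + 196901/57028 = -558/58451 + 196901*(1/57028) = -558/58451 + 196901/57028 = 11477238727/3333343628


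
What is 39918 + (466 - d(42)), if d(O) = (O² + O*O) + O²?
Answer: 35092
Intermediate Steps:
d(O) = 3*O² (d(O) = (O² + O²) + O² = 2*O² + O² = 3*O²)
39918 + (466 - d(42)) = 39918 + (466 - 3*42²) = 39918 + (466 - 3*1764) = 39918 + (466 - 1*5292) = 39918 + (466 - 5292) = 39918 - 4826 = 35092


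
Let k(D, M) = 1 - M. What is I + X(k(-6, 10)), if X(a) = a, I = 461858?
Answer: 461849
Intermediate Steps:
I + X(k(-6, 10)) = 461858 + (1 - 1*10) = 461858 + (1 - 10) = 461858 - 9 = 461849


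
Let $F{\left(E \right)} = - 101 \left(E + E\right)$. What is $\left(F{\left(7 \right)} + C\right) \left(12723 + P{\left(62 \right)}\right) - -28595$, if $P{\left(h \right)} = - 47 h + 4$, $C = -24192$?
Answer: $-251243083$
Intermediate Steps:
$P{\left(h \right)} = 4 - 47 h$
$F{\left(E \right)} = - 202 E$ ($F{\left(E \right)} = - 101 \cdot 2 E = - 202 E$)
$\left(F{\left(7 \right)} + C\right) \left(12723 + P{\left(62 \right)}\right) - -28595 = \left(\left(-202\right) 7 - 24192\right) \left(12723 + \left(4 - 2914\right)\right) - -28595 = \left(-1414 - 24192\right) \left(12723 + \left(4 - 2914\right)\right) + 28595 = - 25606 \left(12723 - 2910\right) + 28595 = \left(-25606\right) 9813 + 28595 = -251271678 + 28595 = -251243083$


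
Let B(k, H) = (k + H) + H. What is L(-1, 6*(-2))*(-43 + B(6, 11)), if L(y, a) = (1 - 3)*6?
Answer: 180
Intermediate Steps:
B(k, H) = k + 2*H (B(k, H) = (H + k) + H = k + 2*H)
L(y, a) = -12 (L(y, a) = -2*6 = -12)
L(-1, 6*(-2))*(-43 + B(6, 11)) = -12*(-43 + (6 + 2*11)) = -12*(-43 + (6 + 22)) = -12*(-43 + 28) = -12*(-15) = 180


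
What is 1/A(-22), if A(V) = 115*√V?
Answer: -I*√22/2530 ≈ -0.0018539*I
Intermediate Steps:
1/A(-22) = 1/(115*√(-22)) = 1/(115*(I*√22)) = 1/(115*I*√22) = -I*√22/2530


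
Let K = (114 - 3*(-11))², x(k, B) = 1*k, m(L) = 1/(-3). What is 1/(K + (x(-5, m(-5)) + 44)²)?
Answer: 1/23130 ≈ 4.3234e-5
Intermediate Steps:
m(L) = -⅓
x(k, B) = k
K = 21609 (K = (114 + 33)² = 147² = 21609)
1/(K + (x(-5, m(-5)) + 44)²) = 1/(21609 + (-5 + 44)²) = 1/(21609 + 39²) = 1/(21609 + 1521) = 1/23130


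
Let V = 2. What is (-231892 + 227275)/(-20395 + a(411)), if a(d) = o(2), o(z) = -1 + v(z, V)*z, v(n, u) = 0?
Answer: 4617/20396 ≈ 0.22637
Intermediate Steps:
o(z) = -1 (o(z) = -1 + 0*z = -1 + 0 = -1)
a(d) = -1
(-231892 + 227275)/(-20395 + a(411)) = (-231892 + 227275)/(-20395 - 1) = -4617/(-20396) = -4617*(-1/20396) = 4617/20396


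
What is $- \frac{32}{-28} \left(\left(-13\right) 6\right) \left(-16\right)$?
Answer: $\frac{9984}{7} \approx 1426.3$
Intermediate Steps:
$- \frac{32}{-28} \left(\left(-13\right) 6\right) \left(-16\right) = \left(-32\right) \left(- \frac{1}{28}\right) \left(-78\right) \left(-16\right) = \frac{8}{7} \left(-78\right) \left(-16\right) = \left(- \frac{624}{7}\right) \left(-16\right) = \frac{9984}{7}$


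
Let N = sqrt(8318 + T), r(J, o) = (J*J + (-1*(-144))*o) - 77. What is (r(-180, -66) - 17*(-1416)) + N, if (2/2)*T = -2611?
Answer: 46891 + sqrt(5707) ≈ 46967.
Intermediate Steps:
T = -2611
r(J, o) = -77 + J**2 + 144*o (r(J, o) = (J**2 + 144*o) - 77 = -77 + J**2 + 144*o)
N = sqrt(5707) (N = sqrt(8318 - 2611) = sqrt(5707) ≈ 75.545)
(r(-180, -66) - 17*(-1416)) + N = ((-77 + (-180)**2 + 144*(-66)) - 17*(-1416)) + sqrt(5707) = ((-77 + 32400 - 9504) + 24072) + sqrt(5707) = (22819 + 24072) + sqrt(5707) = 46891 + sqrt(5707)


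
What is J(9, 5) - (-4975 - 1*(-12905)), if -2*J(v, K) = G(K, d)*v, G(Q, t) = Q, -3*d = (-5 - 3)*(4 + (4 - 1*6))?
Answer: -15905/2 ≈ -7952.5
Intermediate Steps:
d = 16/3 (d = -(-5 - 3)*(4 + (4 - 1*6))/3 = -(-8)*(4 + (4 - 6))/3 = -(-8)*(4 - 2)/3 = -(-8)*2/3 = -⅓*(-16) = 16/3 ≈ 5.3333)
J(v, K) = -K*v/2
J(9, 5) - (-4975 - 1*(-12905)) = -½*5*9 - (-4975 - 1*(-12905)) = -45/2 - (-4975 + 12905) = -45/2 - 1*7930 = -45/2 - 7930 = -15905/2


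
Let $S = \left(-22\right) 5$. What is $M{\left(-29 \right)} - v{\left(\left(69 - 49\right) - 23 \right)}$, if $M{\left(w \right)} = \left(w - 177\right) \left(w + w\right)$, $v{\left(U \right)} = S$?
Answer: $12058$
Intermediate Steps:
$S = -110$
$v{\left(U \right)} = -110$
$M{\left(w \right)} = 2 w \left(-177 + w\right)$ ($M{\left(w \right)} = \left(-177 + w\right) 2 w = 2 w \left(-177 + w\right)$)
$M{\left(-29 \right)} - v{\left(\left(69 - 49\right) - 23 \right)} = 2 \left(-29\right) \left(-177 - 29\right) - -110 = 2 \left(-29\right) \left(-206\right) + 110 = 11948 + 110 = 12058$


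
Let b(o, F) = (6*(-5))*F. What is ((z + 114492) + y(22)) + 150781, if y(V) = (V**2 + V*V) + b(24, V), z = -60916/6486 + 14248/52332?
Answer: 1251969846749/4714241 ≈ 2.6557e+5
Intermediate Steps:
z = -42992272/4714241 (z = -60916*1/6486 + 14248*(1/52332) = -30458/3243 + 3562/13083 = -42992272/4714241 ≈ -9.1197)
b(o, F) = -30*F
y(V) = -30*V + 2*V**2 (y(V) = (V**2 + V*V) - 30*V = (V**2 + V**2) - 30*V = 2*V**2 - 30*V = -30*V + 2*V**2)
((z + 114492) + y(22)) + 150781 = ((-42992272/4714241 + 114492) + 2*22*(-15 + 22)) + 150781 = (539699888300/4714241 + 2*22*7) + 150781 = (539699888300/4714241 + 308) + 150781 = 541151874528/4714241 + 150781 = 1251969846749/4714241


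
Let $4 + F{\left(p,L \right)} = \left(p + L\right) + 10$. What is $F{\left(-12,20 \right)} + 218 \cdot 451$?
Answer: $98332$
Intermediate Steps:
$F{\left(p,L \right)} = 6 + L + p$ ($F{\left(p,L \right)} = -4 + \left(\left(p + L\right) + 10\right) = -4 + \left(\left(L + p\right) + 10\right) = -4 + \left(10 + L + p\right) = 6 + L + p$)
$F{\left(-12,20 \right)} + 218 \cdot 451 = \left(6 + 20 - 12\right) + 218 \cdot 451 = 14 + 98318 = 98332$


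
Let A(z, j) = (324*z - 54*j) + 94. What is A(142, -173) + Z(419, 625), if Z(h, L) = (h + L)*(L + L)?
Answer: 1360444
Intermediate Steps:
A(z, j) = 94 - 54*j + 324*z (A(z, j) = (-54*j + 324*z) + 94 = 94 - 54*j + 324*z)
Z(h, L) = 2*L*(L + h) (Z(h, L) = (L + h)*(2*L) = 2*L*(L + h))
A(142, -173) + Z(419, 625) = (94 - 54*(-173) + 324*142) + 2*625*(625 + 419) = (94 + 9342 + 46008) + 2*625*1044 = 55444 + 1305000 = 1360444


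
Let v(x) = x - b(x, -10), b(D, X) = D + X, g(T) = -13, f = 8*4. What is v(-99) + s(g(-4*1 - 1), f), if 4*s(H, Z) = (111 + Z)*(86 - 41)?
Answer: 6475/4 ≈ 1618.8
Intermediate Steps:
f = 32
s(H, Z) = 4995/4 + 45*Z/4 (s(H, Z) = ((111 + Z)*(86 - 41))/4 = ((111 + Z)*45)/4 = (4995 + 45*Z)/4 = 4995/4 + 45*Z/4)
v(x) = 10 (v(x) = x - (x - 10) = x - (-10 + x) = x + (10 - x) = 10)
v(-99) + s(g(-4*1 - 1), f) = 10 + (4995/4 + (45/4)*32) = 10 + (4995/4 + 360) = 10 + 6435/4 = 6475/4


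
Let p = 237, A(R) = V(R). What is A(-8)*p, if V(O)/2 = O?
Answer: -3792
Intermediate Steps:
V(O) = 2*O
A(R) = 2*R
A(-8)*p = (2*(-8))*237 = -16*237 = -3792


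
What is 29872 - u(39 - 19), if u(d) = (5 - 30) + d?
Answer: 29877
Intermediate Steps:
u(d) = -25 + d
29872 - u(39 - 19) = 29872 - (-25 + (39 - 19)) = 29872 - (-25 + 20) = 29872 - 1*(-5) = 29872 + 5 = 29877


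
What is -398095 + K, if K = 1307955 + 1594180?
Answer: 2504040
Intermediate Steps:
K = 2902135
-398095 + K = -398095 + 2902135 = 2504040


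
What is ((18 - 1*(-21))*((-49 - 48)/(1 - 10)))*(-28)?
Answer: -35308/3 ≈ -11769.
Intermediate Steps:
((18 - 1*(-21))*((-49 - 48)/(1 - 10)))*(-28) = ((18 + 21)*(-97/(-9)))*(-28) = (39*(-97*(-⅑)))*(-28) = (39*(97/9))*(-28) = (1261/3)*(-28) = -35308/3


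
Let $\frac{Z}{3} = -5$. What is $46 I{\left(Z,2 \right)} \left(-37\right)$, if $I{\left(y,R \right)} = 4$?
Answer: $-6808$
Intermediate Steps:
$Z = -15$ ($Z = 3 \left(-5\right) = -15$)
$46 I{\left(Z,2 \right)} \left(-37\right) = 46 \cdot 4 \left(-37\right) = 184 \left(-37\right) = -6808$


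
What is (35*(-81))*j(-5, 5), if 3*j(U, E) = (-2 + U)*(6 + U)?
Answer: 6615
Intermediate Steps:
j(U, E) = (-2 + U)*(6 + U)/3 (j(U, E) = ((-2 + U)*(6 + U))/3 = (-2 + U)*(6 + U)/3)
(35*(-81))*j(-5, 5) = (35*(-81))*(-4 + (1/3)*(-5)**2 + (4/3)*(-5)) = -2835*(-4 + (1/3)*25 - 20/3) = -2835*(-4 + 25/3 - 20/3) = -2835*(-7/3) = 6615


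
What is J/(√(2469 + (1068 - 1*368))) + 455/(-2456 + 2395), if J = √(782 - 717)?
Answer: -455/61 + √205985/3169 ≈ -7.3158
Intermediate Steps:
J = √65 ≈ 8.0623
J/(√(2469 + (1068 - 1*368))) + 455/(-2456 + 2395) = √65/(√(2469 + (1068 - 1*368))) + 455/(-2456 + 2395) = √65/(√(2469 + (1068 - 368))) + 455/(-61) = √65/(√(2469 + 700)) + 455*(-1/61) = √65/(√3169) - 455/61 = √65*(√3169/3169) - 455/61 = √205985/3169 - 455/61 = -455/61 + √205985/3169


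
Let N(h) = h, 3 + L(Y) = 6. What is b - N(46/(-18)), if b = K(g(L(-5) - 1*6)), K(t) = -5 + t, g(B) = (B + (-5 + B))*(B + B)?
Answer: 572/9 ≈ 63.556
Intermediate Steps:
L(Y) = 3 (L(Y) = -3 + 6 = 3)
g(B) = 2*B*(-5 + 2*B) (g(B) = (-5 + 2*B)*(2*B) = 2*B*(-5 + 2*B))
b = 61 (b = -5 + 2*(3 - 1*6)*(-5 + 2*(3 - 1*6)) = -5 + 2*(3 - 6)*(-5 + 2*(3 - 6)) = -5 + 2*(-3)*(-5 + 2*(-3)) = -5 + 2*(-3)*(-5 - 6) = -5 + 2*(-3)*(-11) = -5 + 66 = 61)
b - N(46/(-18)) = 61 - 46/(-18) = 61 - 46*(-1)/18 = 61 - 1*(-23/9) = 61 + 23/9 = 572/9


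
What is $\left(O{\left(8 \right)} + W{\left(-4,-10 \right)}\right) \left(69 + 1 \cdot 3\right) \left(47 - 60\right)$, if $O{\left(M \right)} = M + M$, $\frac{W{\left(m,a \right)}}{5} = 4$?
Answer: $-33696$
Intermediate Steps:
$W{\left(m,a \right)} = 20$ ($W{\left(m,a \right)} = 5 \cdot 4 = 20$)
$O{\left(M \right)} = 2 M$
$\left(O{\left(8 \right)} + W{\left(-4,-10 \right)}\right) \left(69 + 1 \cdot 3\right) \left(47 - 60\right) = \left(2 \cdot 8 + 20\right) \left(69 + 1 \cdot 3\right) \left(47 - 60\right) = \left(16 + 20\right) \left(69 + 3\right) \left(-13\right) = 36 \cdot 72 \left(-13\right) = 36 \left(-936\right) = -33696$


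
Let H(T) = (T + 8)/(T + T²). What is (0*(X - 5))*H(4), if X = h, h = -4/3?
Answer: 0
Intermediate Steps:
h = -4/3 (h = -4*⅓ = -4/3 ≈ -1.3333)
H(T) = (8 + T)/(T + T²)
X = -4/3 ≈ -1.3333
(0*(X - 5))*H(4) = (0*(-4/3 - 5))*((8 + 4)/(4*(1 + 4))) = (0*(-19/3))*((¼)*12/5) = 0*((¼)*(⅕)*12) = 0*(⅗) = 0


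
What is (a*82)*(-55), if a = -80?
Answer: 360800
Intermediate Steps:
(a*82)*(-55) = -80*82*(-55) = -6560*(-55) = 360800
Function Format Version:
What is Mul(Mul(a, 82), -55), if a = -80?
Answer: 360800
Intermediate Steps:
Mul(Mul(a, 82), -55) = Mul(Mul(-80, 82), -55) = Mul(-6560, -55) = 360800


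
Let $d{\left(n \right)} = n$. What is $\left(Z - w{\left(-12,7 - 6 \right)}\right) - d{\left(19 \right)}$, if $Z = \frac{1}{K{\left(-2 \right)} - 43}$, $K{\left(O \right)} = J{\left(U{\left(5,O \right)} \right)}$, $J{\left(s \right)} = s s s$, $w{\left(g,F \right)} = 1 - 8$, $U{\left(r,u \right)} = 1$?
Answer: $- \frac{505}{42} \approx -12.024$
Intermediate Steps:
$w{\left(g,F \right)} = -7$ ($w{\left(g,F \right)} = 1 - 8 = -7$)
$J{\left(s \right)} = s^{3}$ ($J{\left(s \right)} = s^{2} s = s^{3}$)
$K{\left(O \right)} = 1$ ($K{\left(O \right)} = 1^{3} = 1$)
$Z = - \frac{1}{42}$ ($Z = \frac{1}{1 - 43} = \frac{1}{-42} = - \frac{1}{42} \approx -0.02381$)
$\left(Z - w{\left(-12,7 - 6 \right)}\right) - d{\left(19 \right)} = \left(- \frac{1}{42} - -7\right) - 19 = \left(- \frac{1}{42} + 7\right) - 19 = \frac{293}{42} - 19 = - \frac{505}{42}$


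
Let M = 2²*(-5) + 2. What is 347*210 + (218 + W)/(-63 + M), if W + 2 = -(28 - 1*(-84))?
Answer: 5902366/81 ≈ 72869.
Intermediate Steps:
W = -114 (W = -2 - (28 - 1*(-84)) = -2 - (28 + 84) = -2 - 1*112 = -2 - 112 = -114)
M = -18 (M = 4*(-5) + 2 = -20 + 2 = -18)
347*210 + (218 + W)/(-63 + M) = 347*210 + (218 - 114)/(-63 - 18) = 72870 + 104/(-81) = 72870 + 104*(-1/81) = 72870 - 104/81 = 5902366/81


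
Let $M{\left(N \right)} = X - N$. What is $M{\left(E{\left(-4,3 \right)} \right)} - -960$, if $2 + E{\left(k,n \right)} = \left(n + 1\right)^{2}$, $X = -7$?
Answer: $939$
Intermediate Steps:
$E{\left(k,n \right)} = -2 + \left(1 + n\right)^{2}$ ($E{\left(k,n \right)} = -2 + \left(n + 1\right)^{2} = -2 + \left(1 + n\right)^{2}$)
$M{\left(N \right)} = -7 - N$
$M{\left(E{\left(-4,3 \right)} \right)} - -960 = \left(-7 - \left(-2 + \left(1 + 3\right)^{2}\right)\right) - -960 = \left(-7 - \left(-2 + 4^{2}\right)\right) + 960 = \left(-7 - \left(-2 + 16\right)\right) + 960 = \left(-7 - 14\right) + 960 = -21 + 960 = 939$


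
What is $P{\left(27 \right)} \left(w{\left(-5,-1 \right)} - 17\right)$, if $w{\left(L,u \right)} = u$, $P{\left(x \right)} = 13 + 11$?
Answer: $-432$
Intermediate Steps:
$P{\left(x \right)} = 24$
$P{\left(27 \right)} \left(w{\left(-5,-1 \right)} - 17\right) = 24 \left(-1 - 17\right) = 24 \left(-18\right) = -432$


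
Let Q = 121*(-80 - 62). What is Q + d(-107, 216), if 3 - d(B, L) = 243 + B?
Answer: -17315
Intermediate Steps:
d(B, L) = -240 - B (d(B, L) = 3 - (243 + B) = 3 + (-243 - B) = -240 - B)
Q = -17182 (Q = 121*(-142) = -17182)
Q + d(-107, 216) = -17182 + (-240 - 1*(-107)) = -17182 + (-240 + 107) = -17182 - 133 = -17315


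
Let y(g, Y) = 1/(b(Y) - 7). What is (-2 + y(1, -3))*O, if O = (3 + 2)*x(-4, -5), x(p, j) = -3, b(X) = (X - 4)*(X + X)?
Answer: 207/7 ≈ 29.571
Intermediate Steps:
b(X) = 2*X*(-4 + X) (b(X) = (-4 + X)*(2*X) = 2*X*(-4 + X))
y(g, Y) = 1/(-7 + 2*Y*(-4 + Y)) (y(g, Y) = 1/(2*Y*(-4 + Y) - 7) = 1/(-7 + 2*Y*(-4 + Y)))
O = -15 (O = (3 + 2)*(-3) = 5*(-3) = -15)
(-2 + y(1, -3))*O = (-2 + 1/(-7 + 2*(-3)*(-4 - 3)))*(-15) = (-2 + 1/(-7 + 2*(-3)*(-7)))*(-15) = (-2 + 1/(-7 + 42))*(-15) = (-2 + 1/35)*(-15) = -69/35*(-15) = 207/7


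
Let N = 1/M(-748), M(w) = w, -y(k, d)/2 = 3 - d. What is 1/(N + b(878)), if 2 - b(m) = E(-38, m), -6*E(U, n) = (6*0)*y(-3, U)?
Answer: 748/1495 ≈ 0.50033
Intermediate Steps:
y(k, d) = -6 + 2*d (y(k, d) = -2*(3 - d) = -6 + 2*d)
N = -1/748 (N = 1/(-748) = -1/748 ≈ -0.0013369)
E(U, n) = 0 (E(U, n) = -6*0*(-6 + 2*U)/6 = -0*(-6 + 2*U) = -⅙*0 = 0)
b(m) = 2 (b(m) = 2 - 1*0 = 2 + 0 = 2)
1/(N + b(878)) = 1/(-1/748 + 2) = 1/(1495/748) = 748/1495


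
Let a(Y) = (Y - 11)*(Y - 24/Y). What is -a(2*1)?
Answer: -90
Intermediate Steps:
a(Y) = (-11 + Y)*(Y - 24/Y)
-a(2*1) = -(-24 + (2*1)**2 - 22 + 264/((2*1))) = -(-24 + 2**2 - 11*2 + 264/2) = -(-24 + 4 - 22 + 264*(1/2)) = -(-24 + 4 - 22 + 132) = -1*90 = -90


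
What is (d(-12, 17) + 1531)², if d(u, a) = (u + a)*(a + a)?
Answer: 2893401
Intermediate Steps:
d(u, a) = 2*a*(a + u) (d(u, a) = (a + u)*(2*a) = 2*a*(a + u))
(d(-12, 17) + 1531)² = (2*17*(17 - 12) + 1531)² = (2*17*5 + 1531)² = (170 + 1531)² = 1701² = 2893401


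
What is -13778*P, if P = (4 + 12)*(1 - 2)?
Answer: 220448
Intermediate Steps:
P = -16 (P = 16*(-1) = -16)
-13778*P = -13778*(-16) = 220448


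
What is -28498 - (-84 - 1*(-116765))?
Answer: -145179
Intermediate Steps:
-28498 - (-84 - 1*(-116765)) = -28498 - (-84 + 116765) = -28498 - 1*116681 = -28498 - 116681 = -145179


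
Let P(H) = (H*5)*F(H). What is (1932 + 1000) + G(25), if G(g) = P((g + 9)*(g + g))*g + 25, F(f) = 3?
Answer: 640457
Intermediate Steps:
P(H) = 15*H (P(H) = (H*5)*3 = (5*H)*3 = 15*H)
G(g) = 25 + 30*g**2*(9 + g) (G(g) = (15*((g + 9)*(g + g)))*g + 25 = (15*((9 + g)*(2*g)))*g + 25 = (15*(2*g*(9 + g)))*g + 25 = (30*g*(9 + g))*g + 25 = 30*g**2*(9 + g) + 25 = 25 + 30*g**2*(9 + g))
(1932 + 1000) + G(25) = (1932 + 1000) + (25 + 30*25**2*(9 + 25)) = 2932 + (25 + 30*625*34) = 2932 + (25 + 637500) = 2932 + 637525 = 640457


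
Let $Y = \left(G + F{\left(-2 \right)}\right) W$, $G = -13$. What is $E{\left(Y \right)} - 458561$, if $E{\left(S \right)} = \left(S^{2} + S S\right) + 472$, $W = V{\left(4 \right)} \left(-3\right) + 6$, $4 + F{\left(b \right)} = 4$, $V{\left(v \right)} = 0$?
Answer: $-445921$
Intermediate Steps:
$F{\left(b \right)} = 0$ ($F{\left(b \right)} = -4 + 4 = 0$)
$W = 6$ ($W = 0 \left(-3\right) + 6 = 0 + 6 = 6$)
$Y = -78$ ($Y = \left(-13 + 0\right) 6 = \left(-13\right) 6 = -78$)
$E{\left(S \right)} = 472 + 2 S^{2}$ ($E{\left(S \right)} = \left(S^{2} + S^{2}\right) + 472 = 2 S^{2} + 472 = 472 + 2 S^{2}$)
$E{\left(Y \right)} - 458561 = \left(472 + 2 \left(-78\right)^{2}\right) - 458561 = \left(472 + 2 \cdot 6084\right) - 458561 = \left(472 + 12168\right) - 458561 = 12640 - 458561 = -445921$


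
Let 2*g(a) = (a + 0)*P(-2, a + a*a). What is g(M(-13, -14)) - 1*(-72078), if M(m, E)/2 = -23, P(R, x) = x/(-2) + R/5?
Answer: 479461/5 ≈ 95892.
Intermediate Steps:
P(R, x) = -x/2 + R/5 (P(R, x) = x*(-½) + R*(⅕) = -x/2 + R/5)
M(m, E) = -46 (M(m, E) = 2*(-23) = -46)
g(a) = a*(-⅖ - a/2 - a²/2)/2 (g(a) = ((a + 0)*(-(a + a*a)/2 + (⅕)*(-2)))/2 = (a*(-(a + a²)/2 - ⅖))/2 = (a*((-a/2 - a²/2) - ⅖))/2 = (a*(-⅖ - a/2 - a²/2))/2 = a*(-⅖ - a/2 - a²/2)/2)
g(M(-13, -14)) - 1*(-72078) = -1/20*(-46)*(4 + 5*(-46)*(1 - 46)) - 1*(-72078) = -1/20*(-46)*(4 + 5*(-46)*(-45)) + 72078 = -1/20*(-46)*(4 + 10350) + 72078 = -1/20*(-46)*10354 + 72078 = 119071/5 + 72078 = 479461/5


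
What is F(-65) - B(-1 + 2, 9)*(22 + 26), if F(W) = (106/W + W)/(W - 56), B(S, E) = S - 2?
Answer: 381851/7865 ≈ 48.551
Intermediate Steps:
B(S, E) = -2 + S
F(W) = (W + 106/W)/(-56 + W)
F(-65) - B(-1 + 2, 9)*(22 + 26) = (106 + (-65)²)/((-65)*(-56 - 65)) - (-2 + (-1 + 2))*(22 + 26) = -1/65*(106 + 4225)/(-121) - (-2 + 1)*48 = -1/65*(-1/121)*4331 - (-1)*48 = 4331/7865 - 1*(-48) = 4331/7865 + 48 = 381851/7865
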